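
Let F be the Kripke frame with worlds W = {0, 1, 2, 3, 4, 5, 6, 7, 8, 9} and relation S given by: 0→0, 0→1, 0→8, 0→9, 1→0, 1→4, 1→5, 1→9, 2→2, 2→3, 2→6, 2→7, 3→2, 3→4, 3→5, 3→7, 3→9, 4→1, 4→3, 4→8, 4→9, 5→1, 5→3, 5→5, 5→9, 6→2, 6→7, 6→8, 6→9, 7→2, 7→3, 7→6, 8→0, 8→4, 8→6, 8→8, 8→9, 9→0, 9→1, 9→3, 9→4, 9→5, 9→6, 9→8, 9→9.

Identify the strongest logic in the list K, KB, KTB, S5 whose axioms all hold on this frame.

Symmetric (axiom B): yes — every pair in S has its reverse in S.
Reflexive (axiom T): no — 1 is not related to itself.
Euclidean (axiom 5): no — 0 S 1 and 0 S 8, but not 1 S 8.
So F validates K, KB; KTB would additionally require S to be reflexive. The strongest is KB.

KB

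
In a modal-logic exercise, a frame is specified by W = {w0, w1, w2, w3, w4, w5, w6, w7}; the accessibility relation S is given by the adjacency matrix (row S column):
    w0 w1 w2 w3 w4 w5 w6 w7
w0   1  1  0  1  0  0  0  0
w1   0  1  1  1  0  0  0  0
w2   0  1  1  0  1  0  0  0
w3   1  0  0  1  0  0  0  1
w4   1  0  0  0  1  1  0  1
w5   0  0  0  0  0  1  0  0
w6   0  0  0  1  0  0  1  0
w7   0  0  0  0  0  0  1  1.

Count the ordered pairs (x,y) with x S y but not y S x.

Enumerating: (w0,w1), (w1,w3), (w2,w4), (w3,w7), (w4,w0), (w4,w5), (w4,w7), (w6,w3), (w7,w6).

9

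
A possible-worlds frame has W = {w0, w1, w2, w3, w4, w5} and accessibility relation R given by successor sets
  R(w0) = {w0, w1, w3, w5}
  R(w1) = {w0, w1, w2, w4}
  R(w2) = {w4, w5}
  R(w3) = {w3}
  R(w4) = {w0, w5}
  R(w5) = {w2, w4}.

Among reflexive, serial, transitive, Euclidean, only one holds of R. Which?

Reflexive: no — w2 is not related to itself.
Serial: yes — every world has a successor (e.g. w0 R w0).
Transitive: no — w0 R w1 and w1 R w2, but not w0 R w2.
Euclidean: no — w0 R w1 and w0 R w3, but not w1 R w3.
Only serial holds.

serial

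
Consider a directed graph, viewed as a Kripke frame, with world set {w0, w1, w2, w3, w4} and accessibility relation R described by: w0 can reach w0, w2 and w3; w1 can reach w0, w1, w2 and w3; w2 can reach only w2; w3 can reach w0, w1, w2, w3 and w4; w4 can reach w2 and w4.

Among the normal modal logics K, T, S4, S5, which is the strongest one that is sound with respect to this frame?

Reflexive (axiom T): yes — every world is R-related to itself.
Transitive (axiom 4): no — w0 R w3 and w3 R w1, but not w0 R w1.
Euclidean (axiom 5): no — w0 R w2 and w0 R w3, but not w2 R w3.
So F validates K, T; S4 would additionally require R to be transitive. The strongest is T.

T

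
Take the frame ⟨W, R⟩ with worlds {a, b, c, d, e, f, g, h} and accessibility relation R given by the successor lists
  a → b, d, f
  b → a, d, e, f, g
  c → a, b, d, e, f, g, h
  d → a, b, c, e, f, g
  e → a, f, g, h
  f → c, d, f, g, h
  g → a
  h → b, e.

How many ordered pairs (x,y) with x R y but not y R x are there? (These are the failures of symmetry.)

Enumerating: (a,f), (b,e), (b,f), (b,g), (c,a), (c,b), (c,e), (c,g), (c,h), (d,e), (d,g), (e,a), (e,f), (e,g), (f,g), (f,h), (g,a), (h,b).

18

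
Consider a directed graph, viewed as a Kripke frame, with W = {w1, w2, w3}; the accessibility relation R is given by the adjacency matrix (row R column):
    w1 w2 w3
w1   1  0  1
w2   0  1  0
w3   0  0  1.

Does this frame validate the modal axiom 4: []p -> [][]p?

By correspondence theory, 4 is valid on a frame iff R is transitive.
Transitive: yes — every two-step R-path is closed by a direct edge.

Yes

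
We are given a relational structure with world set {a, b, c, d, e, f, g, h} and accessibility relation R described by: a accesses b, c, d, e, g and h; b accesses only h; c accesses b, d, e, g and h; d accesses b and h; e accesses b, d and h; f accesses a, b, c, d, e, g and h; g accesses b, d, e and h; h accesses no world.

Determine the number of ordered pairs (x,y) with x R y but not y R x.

Enumerating: (a,b), (a,c), (a,d), (a,e), (a,g), (a,h), (b,h), (c,b), (c,d), (c,e), (c,g), (c,h), … and 16 more.
Total: 28.

28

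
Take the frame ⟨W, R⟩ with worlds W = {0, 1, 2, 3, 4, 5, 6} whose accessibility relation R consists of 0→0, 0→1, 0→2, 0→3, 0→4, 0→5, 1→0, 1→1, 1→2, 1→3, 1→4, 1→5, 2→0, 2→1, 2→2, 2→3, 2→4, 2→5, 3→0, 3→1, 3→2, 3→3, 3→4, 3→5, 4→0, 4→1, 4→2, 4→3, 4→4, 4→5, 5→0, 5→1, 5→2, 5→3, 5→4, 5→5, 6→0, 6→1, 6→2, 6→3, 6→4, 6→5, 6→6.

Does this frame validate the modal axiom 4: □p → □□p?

By correspondence theory, 4 is valid on a frame iff R is transitive.
Transitive: yes — every two-step R-path is closed by a direct edge.

Yes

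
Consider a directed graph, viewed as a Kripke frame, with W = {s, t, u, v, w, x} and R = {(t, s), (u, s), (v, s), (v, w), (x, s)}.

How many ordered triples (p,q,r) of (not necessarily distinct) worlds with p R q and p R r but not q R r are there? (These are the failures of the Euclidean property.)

7

Enumerating: (t,s,s), (u,s,s), (v,s,s), (v,s,w), (v,w,s), (v,w,w), (x,s,s).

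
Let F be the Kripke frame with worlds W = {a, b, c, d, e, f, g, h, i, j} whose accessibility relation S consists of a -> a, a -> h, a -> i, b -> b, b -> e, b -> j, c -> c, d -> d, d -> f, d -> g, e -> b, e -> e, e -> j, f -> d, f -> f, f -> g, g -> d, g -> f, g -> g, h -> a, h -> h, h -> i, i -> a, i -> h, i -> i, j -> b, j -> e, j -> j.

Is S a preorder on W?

Yes

Reflexive: yes — every world is S-related to itself.
Transitive: yes — every two-step S-path is closed by a direct edge.
So S is a preorder.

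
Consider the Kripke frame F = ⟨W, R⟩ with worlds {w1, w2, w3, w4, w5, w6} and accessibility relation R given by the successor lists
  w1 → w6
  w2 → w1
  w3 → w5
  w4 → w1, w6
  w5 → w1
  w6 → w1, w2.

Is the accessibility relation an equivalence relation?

No

Reflexive: no — w1 is not related to itself.
Symmetric: no — w2 R w1 but not w1 R w2.
Transitive: no — w1 R w6 and w6 R w2, but not w1 R w2.
So R is not an equivalence relation.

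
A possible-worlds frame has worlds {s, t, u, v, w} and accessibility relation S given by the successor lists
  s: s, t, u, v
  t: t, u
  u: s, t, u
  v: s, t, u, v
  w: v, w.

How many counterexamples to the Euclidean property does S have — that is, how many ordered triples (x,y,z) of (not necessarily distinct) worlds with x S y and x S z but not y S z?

Enumerating: (s,t,s), (s,t,v), (s,u,v), (u,t,s), (v,t,s), (v,t,v), (v,u,v), (w,v,w).

8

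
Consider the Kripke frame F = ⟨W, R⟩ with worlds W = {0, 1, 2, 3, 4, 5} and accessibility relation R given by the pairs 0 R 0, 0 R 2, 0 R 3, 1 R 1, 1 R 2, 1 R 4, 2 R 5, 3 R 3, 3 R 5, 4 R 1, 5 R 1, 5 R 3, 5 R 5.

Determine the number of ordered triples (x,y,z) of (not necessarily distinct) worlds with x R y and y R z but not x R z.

10

Enumerating: (0,2,5), (0,3,5), (1,2,5), (2,5,1), (2,5,3), (3,5,1), (4,1,2), (4,1,4), (5,1,2), (5,1,4).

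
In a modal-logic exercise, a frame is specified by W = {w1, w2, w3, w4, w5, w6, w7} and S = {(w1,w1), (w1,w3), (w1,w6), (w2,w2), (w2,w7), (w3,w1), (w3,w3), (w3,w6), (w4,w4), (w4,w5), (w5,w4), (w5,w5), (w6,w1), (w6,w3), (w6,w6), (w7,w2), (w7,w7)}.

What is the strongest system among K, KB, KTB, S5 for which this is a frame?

Symmetric (axiom B): yes — every pair in S has its reverse in S.
Reflexive (axiom T): yes — every world is S-related to itself.
Euclidean (axiom 5): yes — any two successors of a common world are S-related.
So F validates K, KB, KTB, S5. The strongest is S5.

S5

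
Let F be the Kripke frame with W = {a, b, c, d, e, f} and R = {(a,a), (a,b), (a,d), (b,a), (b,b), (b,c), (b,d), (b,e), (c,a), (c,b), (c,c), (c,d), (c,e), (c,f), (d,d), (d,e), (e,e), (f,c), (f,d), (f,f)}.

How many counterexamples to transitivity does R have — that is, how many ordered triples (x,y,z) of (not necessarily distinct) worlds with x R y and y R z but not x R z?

Enumerating: (a,b,c), (a,b,e), (a,d,e), (b,c,f), (f,c,a), (f,c,b), (f,c,e), (f,d,e).

8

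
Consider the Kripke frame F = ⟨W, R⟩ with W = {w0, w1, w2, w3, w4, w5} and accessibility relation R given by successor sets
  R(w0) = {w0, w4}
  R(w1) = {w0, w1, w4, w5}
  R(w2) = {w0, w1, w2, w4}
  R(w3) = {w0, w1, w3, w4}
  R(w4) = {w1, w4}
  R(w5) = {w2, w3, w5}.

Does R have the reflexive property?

Yes

Reflexive: yes — every world is R-related to itself.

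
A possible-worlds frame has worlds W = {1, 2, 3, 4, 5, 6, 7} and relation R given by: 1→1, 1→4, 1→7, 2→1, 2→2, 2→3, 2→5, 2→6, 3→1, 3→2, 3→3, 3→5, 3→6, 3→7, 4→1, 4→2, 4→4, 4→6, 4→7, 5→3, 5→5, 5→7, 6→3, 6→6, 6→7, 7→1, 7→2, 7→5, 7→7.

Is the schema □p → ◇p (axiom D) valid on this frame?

Yes

The schema D characterises exactly the serial frames.
Serial: yes — every world has a successor (e.g. 1 R 1).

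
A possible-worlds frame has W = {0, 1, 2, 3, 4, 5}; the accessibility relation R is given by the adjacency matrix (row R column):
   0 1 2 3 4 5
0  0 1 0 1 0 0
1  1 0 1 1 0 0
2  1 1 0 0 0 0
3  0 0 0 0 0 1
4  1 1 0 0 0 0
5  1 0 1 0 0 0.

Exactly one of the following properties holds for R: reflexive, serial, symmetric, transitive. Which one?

serial

Reflexive: no — 0 is not related to itself.
Serial: yes — every world has a successor (e.g. 0 R 1).
Symmetric: no — 0 R 3 but not 3 R 0.
Transitive: no — 0 R 1 and 1 R 2, but not 0 R 2.
Only serial holds.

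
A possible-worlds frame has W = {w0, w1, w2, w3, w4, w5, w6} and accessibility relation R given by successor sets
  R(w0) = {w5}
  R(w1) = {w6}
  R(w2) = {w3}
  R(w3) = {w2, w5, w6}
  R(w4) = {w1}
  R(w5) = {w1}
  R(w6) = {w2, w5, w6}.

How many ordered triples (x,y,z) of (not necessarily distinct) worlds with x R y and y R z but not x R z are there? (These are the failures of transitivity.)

Enumerating: (w0,w5,w1), (w1,w6,w2), (w1,w6,w5), (w2,w3,w2), (w2,w3,w5), (w2,w3,w6), (w3,w2,w3), (w3,w5,w1), (w4,w1,w6), (w5,w1,w6), (w6,w2,w3), (w6,w5,w1).

12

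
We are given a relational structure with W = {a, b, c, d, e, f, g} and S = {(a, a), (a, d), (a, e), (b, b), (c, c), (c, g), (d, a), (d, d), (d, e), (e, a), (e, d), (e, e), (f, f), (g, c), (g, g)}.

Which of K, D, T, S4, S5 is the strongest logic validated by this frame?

Serial (axiom D): yes — every world has a successor (e.g. a S a).
Reflexive (axiom T): yes — every world is S-related to itself.
Transitive (axiom 4): yes — every two-step S-path is closed by a direct edge.
Euclidean (axiom 5): yes — any two successors of a common world are S-related.
So F validates K, D, T, S4, S5. The strongest is S5.

S5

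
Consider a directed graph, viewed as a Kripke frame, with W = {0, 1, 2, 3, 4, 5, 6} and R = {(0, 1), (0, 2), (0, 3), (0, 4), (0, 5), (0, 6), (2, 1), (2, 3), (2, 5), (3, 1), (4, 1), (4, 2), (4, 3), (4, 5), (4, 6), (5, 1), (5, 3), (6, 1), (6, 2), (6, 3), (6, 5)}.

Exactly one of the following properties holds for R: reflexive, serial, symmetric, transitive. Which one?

transitive

Reflexive: no — 0 is not related to itself.
Serial: no — 1 has no R-successor.
Symmetric: no — 0 R 1 but not 1 R 0.
Transitive: yes — every two-step R-path is closed by a direct edge.
Only transitive holds.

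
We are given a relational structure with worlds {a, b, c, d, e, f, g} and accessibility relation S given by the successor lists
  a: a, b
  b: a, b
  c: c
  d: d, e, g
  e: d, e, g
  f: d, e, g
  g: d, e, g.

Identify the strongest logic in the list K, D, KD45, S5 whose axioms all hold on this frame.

KD45

Serial (axiom D): yes — every world has a successor (e.g. a S a).
Euclidean (axiom 5): yes — any two successors of a common world are S-related.
Transitive (axiom 4): yes — every two-step S-path is closed by a direct edge.
Reflexive (axiom T): no — f is not related to itself.
So F validates K, D, KD45; S5 would additionally require S to be reflexive. The strongest is KD45.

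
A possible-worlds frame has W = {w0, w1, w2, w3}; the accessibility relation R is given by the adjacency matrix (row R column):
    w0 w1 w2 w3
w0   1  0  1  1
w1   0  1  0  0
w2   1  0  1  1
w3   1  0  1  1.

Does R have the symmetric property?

Yes

Symmetric: yes — every pair in R has its reverse in R.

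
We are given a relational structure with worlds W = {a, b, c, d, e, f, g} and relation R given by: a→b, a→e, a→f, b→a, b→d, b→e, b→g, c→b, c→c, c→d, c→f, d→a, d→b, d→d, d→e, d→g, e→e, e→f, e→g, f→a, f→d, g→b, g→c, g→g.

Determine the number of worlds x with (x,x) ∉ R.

Enumerating: a, b, f.

3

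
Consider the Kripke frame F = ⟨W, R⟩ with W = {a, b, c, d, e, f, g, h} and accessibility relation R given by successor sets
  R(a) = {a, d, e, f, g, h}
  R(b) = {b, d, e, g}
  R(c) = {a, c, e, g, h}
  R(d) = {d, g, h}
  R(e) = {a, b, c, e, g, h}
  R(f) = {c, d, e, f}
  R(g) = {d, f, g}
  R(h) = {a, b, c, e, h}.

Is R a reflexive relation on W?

Yes

Reflexive: yes — every world is R-related to itself.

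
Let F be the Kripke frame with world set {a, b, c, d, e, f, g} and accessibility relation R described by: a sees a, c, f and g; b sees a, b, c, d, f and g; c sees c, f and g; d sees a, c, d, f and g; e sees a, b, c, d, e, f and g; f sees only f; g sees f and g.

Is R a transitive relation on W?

Transitive: yes — every two-step R-path is closed by a direct edge.

Yes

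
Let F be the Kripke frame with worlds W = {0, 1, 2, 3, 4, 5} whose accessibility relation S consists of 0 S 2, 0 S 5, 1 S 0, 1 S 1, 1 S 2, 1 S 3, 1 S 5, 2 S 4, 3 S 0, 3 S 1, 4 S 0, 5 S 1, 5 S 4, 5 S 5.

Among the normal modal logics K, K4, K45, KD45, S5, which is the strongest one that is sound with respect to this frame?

Transitive (axiom 4): no — 0 S 2 and 2 S 4, but not 0 S 4.
Euclidean (axiom 5): no — 0 S 2 and 0 S 5, but not 2 S 5.
Serial (axiom D): yes — every world has a successor (e.g. 0 S 2).
Reflexive (axiom T): no — 0 is not related to itself.
So F validates K; K4 would additionally require S to be transitive. The strongest is K.

K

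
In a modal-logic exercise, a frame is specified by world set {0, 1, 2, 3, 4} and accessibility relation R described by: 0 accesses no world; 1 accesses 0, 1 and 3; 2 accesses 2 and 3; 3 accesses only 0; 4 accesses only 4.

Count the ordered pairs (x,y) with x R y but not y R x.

4

Enumerating: (1,0), (1,3), (2,3), (3,0).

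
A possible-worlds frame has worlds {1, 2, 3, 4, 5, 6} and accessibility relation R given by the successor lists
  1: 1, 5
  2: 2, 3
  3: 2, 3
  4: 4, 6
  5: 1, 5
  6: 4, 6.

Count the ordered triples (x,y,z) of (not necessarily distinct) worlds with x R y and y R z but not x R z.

R is transitive; there are no such tuples.

0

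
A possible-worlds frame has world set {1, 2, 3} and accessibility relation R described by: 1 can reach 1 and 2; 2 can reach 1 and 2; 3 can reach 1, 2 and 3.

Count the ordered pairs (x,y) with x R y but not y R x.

2

Enumerating: (3,1), (3,2).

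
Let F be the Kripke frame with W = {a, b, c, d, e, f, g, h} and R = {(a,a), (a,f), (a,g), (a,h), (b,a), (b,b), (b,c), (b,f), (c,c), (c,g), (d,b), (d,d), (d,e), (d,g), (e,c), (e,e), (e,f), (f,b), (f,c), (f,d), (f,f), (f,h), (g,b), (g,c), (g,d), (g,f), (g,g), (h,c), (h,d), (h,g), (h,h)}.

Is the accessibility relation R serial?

Serial: yes — every world has a successor (e.g. a R a).

Yes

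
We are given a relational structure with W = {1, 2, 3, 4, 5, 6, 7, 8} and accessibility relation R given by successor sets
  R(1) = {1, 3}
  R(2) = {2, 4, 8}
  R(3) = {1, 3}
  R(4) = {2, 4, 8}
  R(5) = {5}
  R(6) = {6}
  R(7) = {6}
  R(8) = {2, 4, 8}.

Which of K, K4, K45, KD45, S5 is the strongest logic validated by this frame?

Transitive (axiom 4): yes — every two-step R-path is closed by a direct edge.
Euclidean (axiom 5): yes — any two successors of a common world are R-related.
Serial (axiom D): yes — every world has a successor (e.g. 1 R 1).
Reflexive (axiom T): no — 7 is not related to itself.
So F validates K, K4, K45, KD45; S5 would additionally require R to be reflexive. The strongest is KD45.

KD45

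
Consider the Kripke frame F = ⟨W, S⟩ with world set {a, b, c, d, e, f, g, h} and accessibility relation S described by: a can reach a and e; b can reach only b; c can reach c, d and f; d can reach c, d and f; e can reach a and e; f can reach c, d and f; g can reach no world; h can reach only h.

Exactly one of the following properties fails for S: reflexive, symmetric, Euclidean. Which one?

Reflexive: no — g is not related to itself.
Symmetric: yes — every pair in S has its reverse in S.
Euclidean: yes — any two successors of a common world are S-related.
Only reflexive fails.

reflexive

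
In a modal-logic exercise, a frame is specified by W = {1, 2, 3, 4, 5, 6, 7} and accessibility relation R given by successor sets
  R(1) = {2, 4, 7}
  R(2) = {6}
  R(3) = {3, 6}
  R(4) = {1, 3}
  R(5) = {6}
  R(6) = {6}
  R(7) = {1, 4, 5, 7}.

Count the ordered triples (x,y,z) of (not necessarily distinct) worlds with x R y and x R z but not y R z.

20

Enumerating: (1,2,2), (1,2,4), (1,2,7), (1,4,2), (1,4,4), (1,4,7), (1,7,2), (3,6,3), (4,1,1), (4,1,3), (4,3,1), (7,1,1), … and 8 more.
Total: 20.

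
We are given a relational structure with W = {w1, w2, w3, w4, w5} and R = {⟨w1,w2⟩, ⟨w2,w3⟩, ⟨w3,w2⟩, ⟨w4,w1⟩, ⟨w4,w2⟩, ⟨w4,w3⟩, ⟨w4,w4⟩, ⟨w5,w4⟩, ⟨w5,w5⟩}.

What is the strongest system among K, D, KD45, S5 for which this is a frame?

Serial (axiom D): yes — every world has a successor (e.g. w1 R w2).
Euclidean (axiom 5): no — w4 R w1 and w4 R w3, but not w1 R w3.
Transitive (axiom 4): no — w1 R w2 and w2 R w3, but not w1 R w3.
Reflexive (axiom T): no — w1 is not related to itself.
So F validates K, D; KD45 would additionally require R to be Euclidean and transitive. The strongest is D.

D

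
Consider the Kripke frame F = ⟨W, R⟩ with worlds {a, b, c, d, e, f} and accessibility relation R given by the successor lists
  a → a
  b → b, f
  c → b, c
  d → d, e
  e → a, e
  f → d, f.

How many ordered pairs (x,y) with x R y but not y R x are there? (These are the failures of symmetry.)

Enumerating: (b,f), (c,b), (d,e), (e,a), (f,d).

5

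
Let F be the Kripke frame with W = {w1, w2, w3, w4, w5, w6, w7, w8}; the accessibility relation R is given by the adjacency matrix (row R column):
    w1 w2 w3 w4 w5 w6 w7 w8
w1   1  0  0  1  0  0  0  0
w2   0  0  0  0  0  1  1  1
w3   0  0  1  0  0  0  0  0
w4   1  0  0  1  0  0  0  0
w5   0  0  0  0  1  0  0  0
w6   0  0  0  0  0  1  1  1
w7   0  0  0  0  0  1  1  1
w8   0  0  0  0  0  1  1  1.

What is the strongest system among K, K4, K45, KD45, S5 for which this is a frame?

Transitive (axiom 4): yes — every two-step R-path is closed by a direct edge.
Euclidean (axiom 5): yes — any two successors of a common world are R-related.
Serial (axiom D): yes — every world has a successor (e.g. w1 R w1).
Reflexive (axiom T): no — w2 is not related to itself.
So F validates K, K4, K45, KD45; S5 would additionally require R to be reflexive. The strongest is KD45.

KD45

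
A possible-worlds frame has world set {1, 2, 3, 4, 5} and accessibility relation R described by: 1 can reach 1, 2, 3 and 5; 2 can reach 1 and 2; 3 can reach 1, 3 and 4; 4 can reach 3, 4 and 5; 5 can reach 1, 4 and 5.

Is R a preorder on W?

No

Reflexive: yes — every world is R-related to itself.
Transitive: no — 1 R 3 and 3 R 4, but not 1 R 4.
So R is not a preorder.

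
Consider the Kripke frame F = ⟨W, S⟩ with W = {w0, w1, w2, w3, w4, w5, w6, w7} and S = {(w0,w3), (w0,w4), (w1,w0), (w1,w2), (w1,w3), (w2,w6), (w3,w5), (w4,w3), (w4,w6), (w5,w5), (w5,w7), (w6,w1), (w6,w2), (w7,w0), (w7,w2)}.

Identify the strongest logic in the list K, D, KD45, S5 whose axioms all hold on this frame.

D

Serial (axiom D): yes — every world has a successor (e.g. w0 S w3).
Euclidean (axiom 5): no — w0 S w3 and w0 S w4, but not w3 S w4.
Transitive (axiom 4): no — w0 S w3 and w3 S w5, but not w0 S w5.
Reflexive (axiom T): no — w0 is not related to itself.
So F validates K, D; KD45 would additionally require S to be Euclidean and transitive. The strongest is D.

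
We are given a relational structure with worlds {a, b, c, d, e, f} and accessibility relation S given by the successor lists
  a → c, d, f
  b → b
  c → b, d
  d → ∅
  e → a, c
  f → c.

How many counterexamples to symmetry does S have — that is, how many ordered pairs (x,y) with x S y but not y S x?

8

Enumerating: (a,c), (a,d), (a,f), (c,b), (c,d), (e,a), (e,c), (f,c).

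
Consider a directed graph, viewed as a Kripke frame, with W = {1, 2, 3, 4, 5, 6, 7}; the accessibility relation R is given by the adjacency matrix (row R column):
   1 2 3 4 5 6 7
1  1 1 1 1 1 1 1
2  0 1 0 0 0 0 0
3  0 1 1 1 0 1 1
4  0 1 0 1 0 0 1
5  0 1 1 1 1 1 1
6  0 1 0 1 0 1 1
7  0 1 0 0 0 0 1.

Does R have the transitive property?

Yes

Transitive: yes — every two-step R-path is closed by a direct edge.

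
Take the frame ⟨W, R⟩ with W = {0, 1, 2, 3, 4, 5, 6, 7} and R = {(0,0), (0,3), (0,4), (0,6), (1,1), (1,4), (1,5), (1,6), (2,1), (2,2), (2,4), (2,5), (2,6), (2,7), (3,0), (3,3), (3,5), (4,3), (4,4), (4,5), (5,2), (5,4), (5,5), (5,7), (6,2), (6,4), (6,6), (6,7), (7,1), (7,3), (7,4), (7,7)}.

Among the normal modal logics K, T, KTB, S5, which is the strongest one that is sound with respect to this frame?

T

Reflexive (axiom T): yes — every world is R-related to itself.
Symmetric (axiom B): no — 0 R 4 but not 4 R 0.
Euclidean (axiom 5): no — 0 R 3 and 0 R 4, but not 3 R 4.
So F validates K, T; KTB would additionally require R to be symmetric. The strongest is T.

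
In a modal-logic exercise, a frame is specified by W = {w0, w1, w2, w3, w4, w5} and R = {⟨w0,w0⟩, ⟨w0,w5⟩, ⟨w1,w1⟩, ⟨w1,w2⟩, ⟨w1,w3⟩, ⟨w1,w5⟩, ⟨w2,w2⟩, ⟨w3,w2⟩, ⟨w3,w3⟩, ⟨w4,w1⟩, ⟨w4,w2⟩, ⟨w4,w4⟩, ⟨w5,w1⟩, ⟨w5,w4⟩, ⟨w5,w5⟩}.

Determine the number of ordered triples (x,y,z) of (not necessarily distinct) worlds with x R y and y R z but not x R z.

8

Enumerating: (w0,w5,w1), (w0,w5,w4), (w1,w5,w4), (w4,w1,w3), (w4,w1,w5), (w5,w1,w2), (w5,w1,w3), (w5,w4,w2).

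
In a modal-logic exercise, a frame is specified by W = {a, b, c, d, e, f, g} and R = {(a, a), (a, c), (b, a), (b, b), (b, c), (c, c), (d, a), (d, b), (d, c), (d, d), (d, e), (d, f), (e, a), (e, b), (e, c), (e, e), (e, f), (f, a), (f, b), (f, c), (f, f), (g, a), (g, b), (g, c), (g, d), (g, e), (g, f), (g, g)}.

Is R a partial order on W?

Reflexive: yes — every world is R-related to itself.
Transitive: yes — every two-step R-path is closed by a direct edge.
Antisymmetric: yes — no distinct pair is related both ways.
So R is a partial order.

Yes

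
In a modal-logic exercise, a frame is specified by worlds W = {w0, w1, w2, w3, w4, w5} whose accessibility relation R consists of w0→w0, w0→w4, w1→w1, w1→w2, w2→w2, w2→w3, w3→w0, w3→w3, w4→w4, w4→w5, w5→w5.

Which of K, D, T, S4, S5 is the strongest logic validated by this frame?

T

Serial (axiom D): yes — every world has a successor (e.g. w0 R w0).
Reflexive (axiom T): yes — every world is R-related to itself.
Transitive (axiom 4): no — w0 R w4 and w4 R w5, but not w0 R w5.
Euclidean (axiom 5): no — w0 R w4 and w0 R w0, but not w4 R w0.
So F validates K, D, T; S4 would additionally require R to be transitive. The strongest is T.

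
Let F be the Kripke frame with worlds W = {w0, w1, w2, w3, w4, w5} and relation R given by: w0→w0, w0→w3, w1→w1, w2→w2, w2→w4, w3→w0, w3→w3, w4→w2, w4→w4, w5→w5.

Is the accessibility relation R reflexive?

Reflexive: yes — every world is R-related to itself.

Yes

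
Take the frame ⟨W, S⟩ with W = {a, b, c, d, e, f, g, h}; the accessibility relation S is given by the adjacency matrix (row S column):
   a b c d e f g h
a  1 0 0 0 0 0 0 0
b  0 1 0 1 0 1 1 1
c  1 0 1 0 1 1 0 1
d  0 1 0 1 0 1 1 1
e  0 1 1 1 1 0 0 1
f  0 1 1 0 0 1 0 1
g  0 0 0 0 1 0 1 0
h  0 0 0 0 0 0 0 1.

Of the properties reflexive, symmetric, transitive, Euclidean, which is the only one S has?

reflexive

Reflexive: yes — every world is S-related to itself.
Symmetric: no — b S g but not g S b.
Transitive: no — b S f and f S c, but not b S c.
Euclidean: no — b S f and b S d, but not f S d.
Only reflexive holds.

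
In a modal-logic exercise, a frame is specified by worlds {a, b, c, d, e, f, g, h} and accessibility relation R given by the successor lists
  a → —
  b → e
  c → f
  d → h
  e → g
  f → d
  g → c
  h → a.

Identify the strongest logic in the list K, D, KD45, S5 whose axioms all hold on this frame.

K

Serial (axiom D): no — a has no R-successor.
Euclidean (axiom 5): no — b R e and b R e, but not e R e.
Transitive (axiom 4): no — b R e and e R g, but not b R g.
Reflexive (axiom T): no — a is not related to itself.
So F validates K; D would additionally require R to be serial. The strongest is K.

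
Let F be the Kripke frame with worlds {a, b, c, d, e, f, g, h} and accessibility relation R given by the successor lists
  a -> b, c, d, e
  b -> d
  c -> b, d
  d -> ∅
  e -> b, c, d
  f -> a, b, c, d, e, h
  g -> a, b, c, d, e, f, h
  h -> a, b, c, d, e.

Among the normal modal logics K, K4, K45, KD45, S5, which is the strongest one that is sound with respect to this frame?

K4

Transitive (axiom 4): yes — every two-step R-path is closed by a direct edge.
Euclidean (axiom 5): no — a R b and a R c, but not b R c.
Serial (axiom D): no — d has no R-successor.
Reflexive (axiom T): no — a is not related to itself.
So F validates K, K4; K45 would additionally require R to be Euclidean. The strongest is K4.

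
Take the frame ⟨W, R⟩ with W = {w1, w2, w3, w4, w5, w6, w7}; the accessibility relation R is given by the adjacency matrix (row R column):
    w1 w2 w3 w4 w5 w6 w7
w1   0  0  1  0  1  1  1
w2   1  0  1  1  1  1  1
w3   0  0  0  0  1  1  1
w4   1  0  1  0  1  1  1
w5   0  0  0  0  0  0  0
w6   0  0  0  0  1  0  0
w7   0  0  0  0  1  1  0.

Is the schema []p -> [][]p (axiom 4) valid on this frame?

Yes

By correspondence theory, 4 is valid on a frame iff R is transitive.
Transitive: yes — every two-step R-path is closed by a direct edge.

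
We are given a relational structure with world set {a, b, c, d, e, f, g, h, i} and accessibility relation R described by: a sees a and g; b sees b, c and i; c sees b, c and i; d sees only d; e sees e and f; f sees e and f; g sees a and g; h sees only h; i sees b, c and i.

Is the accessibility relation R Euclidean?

Yes

Euclidean: yes — any two successors of a common world are R-related.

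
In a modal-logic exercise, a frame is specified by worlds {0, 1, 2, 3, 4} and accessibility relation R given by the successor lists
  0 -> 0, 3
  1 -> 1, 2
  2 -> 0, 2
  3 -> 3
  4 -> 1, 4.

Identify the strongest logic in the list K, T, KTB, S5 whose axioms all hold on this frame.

T

Reflexive (axiom T): yes — every world is R-related to itself.
Symmetric (axiom B): no — 0 R 3 but not 3 R 0.
Euclidean (axiom 5): no — 0 R 3 and 0 R 0, but not 3 R 0.
So F validates K, T; KTB would additionally require R to be symmetric. The strongest is T.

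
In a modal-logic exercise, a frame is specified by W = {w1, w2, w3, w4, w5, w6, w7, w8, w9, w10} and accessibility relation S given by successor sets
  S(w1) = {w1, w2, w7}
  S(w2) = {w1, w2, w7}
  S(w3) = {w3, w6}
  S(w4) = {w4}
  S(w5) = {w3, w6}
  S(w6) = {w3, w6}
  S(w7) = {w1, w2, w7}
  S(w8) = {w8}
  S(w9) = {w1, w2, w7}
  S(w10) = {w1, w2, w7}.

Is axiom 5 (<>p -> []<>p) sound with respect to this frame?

By correspondence theory, 5 is valid on a frame iff S is Euclidean.
Euclidean: yes — any two successors of a common world are S-related.

Yes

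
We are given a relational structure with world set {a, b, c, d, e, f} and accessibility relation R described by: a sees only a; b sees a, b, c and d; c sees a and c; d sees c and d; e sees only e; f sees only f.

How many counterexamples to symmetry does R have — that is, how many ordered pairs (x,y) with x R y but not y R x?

5

Enumerating: (b,a), (b,c), (b,d), (c,a), (d,c).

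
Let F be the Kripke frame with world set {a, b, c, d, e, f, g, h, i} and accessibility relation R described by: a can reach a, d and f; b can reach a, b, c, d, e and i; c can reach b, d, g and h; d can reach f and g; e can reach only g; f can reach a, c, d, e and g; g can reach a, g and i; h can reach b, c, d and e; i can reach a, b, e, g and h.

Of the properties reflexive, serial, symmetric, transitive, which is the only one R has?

serial

Reflexive: no — c is not related to itself.
Serial: yes — every world has a successor (e.g. a R a).
Symmetric: no — a R d but not d R a.
Transitive: no — a R d and d R g, but not a R g.
Only serial holds.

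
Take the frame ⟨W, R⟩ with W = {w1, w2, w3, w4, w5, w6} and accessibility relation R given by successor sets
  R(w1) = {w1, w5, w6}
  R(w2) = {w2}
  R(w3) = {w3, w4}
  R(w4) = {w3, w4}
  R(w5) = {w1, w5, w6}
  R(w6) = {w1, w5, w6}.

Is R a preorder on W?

Reflexive: yes — every world is R-related to itself.
Transitive: yes — every two-step R-path is closed by a direct edge.
So R is a preorder.

Yes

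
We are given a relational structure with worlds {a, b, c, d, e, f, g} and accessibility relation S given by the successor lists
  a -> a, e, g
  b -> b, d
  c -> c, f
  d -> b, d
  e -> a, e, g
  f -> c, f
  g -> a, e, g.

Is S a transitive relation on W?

Yes

Transitive: yes — every two-step S-path is closed by a direct edge.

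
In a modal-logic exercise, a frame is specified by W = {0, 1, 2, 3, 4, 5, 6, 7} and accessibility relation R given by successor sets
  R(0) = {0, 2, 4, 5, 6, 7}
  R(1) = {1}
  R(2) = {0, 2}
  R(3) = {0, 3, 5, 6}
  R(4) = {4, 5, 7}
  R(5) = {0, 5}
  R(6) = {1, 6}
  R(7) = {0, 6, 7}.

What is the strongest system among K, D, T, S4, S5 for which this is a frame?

T

Serial (axiom D): yes — every world has a successor (e.g. 0 R 0).
Reflexive (axiom T): yes — every world is R-related to itself.
Transitive (axiom 4): no — 0 R 6 and 6 R 1, but not 0 R 1.
Euclidean (axiom 5): no — 0 R 2 and 0 R 4, but not 2 R 4.
So F validates K, D, T; S4 would additionally require R to be transitive. The strongest is T.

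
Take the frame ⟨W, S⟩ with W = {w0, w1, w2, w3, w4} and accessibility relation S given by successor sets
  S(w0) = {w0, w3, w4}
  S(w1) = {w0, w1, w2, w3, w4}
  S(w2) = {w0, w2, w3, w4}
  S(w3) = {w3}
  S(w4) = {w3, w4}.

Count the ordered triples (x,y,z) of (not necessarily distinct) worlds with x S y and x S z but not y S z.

20

Enumerating: (w0,w3,w0), (w0,w3,w4), (w0,w4,w0), (w1,w0,w1), (w1,w0,w2), (w1,w2,w1), (w1,w3,w0), (w1,w3,w1), (w1,w3,w2), (w1,w3,w4), (w1,w4,w0), (w1,w4,w1), … and 8 more.
Total: 20.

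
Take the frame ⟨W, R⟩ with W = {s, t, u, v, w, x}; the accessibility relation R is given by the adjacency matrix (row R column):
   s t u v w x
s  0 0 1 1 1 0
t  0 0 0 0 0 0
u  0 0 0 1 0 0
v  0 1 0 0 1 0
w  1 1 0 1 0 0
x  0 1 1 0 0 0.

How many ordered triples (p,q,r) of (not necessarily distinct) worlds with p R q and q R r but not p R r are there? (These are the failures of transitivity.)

11

Enumerating: (s,v,t), (s,w,s), (s,w,t), (u,v,t), (u,v,w), (v,w,s), (v,w,v), (w,s,u), (w,s,w), (w,v,w), (x,u,v).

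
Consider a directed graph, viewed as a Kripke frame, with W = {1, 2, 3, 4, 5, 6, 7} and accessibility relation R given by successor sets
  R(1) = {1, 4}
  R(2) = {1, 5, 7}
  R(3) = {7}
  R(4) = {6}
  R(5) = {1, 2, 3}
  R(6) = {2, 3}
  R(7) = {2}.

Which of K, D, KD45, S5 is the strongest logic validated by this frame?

D

Serial (axiom D): yes — every world has a successor (e.g. 1 R 1).
Euclidean (axiom 5): no — 2 R 1 and 2 R 5, but not 1 R 5.
Transitive (axiom 4): no — 1 R 4 and 4 R 6, but not 1 R 6.
Reflexive (axiom T): no — 2 is not related to itself.
So F validates K, D; KD45 would additionally require R to be Euclidean and transitive. The strongest is D.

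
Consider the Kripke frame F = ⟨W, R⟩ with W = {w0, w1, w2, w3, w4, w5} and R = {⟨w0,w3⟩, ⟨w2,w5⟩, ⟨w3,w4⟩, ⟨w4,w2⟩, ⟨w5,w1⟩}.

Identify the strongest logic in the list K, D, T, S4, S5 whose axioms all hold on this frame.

K

Serial (axiom D): no — w1 has no R-successor.
Reflexive (axiom T): no — w0 is not related to itself.
Transitive (axiom 4): no — w0 R w3 and w3 R w4, but not w0 R w4.
Euclidean (axiom 5): no — w0 R w3 and w0 R w3, but not w3 R w3.
So F validates K; D would additionally require R to be serial. The strongest is K.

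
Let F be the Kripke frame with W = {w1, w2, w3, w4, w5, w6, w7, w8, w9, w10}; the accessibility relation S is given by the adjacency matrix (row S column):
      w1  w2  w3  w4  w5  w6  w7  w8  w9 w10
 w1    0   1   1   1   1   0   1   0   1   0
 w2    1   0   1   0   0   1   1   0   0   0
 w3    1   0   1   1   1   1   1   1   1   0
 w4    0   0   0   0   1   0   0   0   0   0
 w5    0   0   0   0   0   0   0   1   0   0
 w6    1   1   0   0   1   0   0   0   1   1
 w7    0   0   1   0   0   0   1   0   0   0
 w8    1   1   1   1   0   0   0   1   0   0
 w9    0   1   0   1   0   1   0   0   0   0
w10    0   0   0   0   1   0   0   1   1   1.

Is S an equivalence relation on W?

No

Reflexive: no — w1 is not related to itself.
Symmetric: no — w1 S w4 but not w4 S w1.
Transitive: no — w1 S w2 and w2 S w6, but not w1 S w6.
So S is not an equivalence relation.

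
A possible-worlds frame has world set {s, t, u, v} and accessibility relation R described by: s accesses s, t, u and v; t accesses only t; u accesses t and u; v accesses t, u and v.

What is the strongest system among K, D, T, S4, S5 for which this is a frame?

S4

Serial (axiom D): yes — every world has a successor (e.g. s R s).
Reflexive (axiom T): yes — every world is R-related to itself.
Transitive (axiom 4): yes — every two-step R-path is closed by a direct edge.
Euclidean (axiom 5): no — s R t and s R u, but not t R u.
So F validates K, D, T, S4; S5 would additionally require R to be Euclidean. The strongest is S4.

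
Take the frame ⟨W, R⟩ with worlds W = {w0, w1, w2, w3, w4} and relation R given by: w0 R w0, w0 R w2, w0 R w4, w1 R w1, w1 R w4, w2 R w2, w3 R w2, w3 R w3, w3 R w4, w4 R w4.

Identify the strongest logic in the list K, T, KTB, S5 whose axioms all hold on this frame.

T

Reflexive (axiom T): yes — every world is R-related to itself.
Symmetric (axiom B): no — w0 R w2 but not w2 R w0.
Euclidean (axiom 5): no — w0 R w2 and w0 R w4, but not w2 R w4.
So F validates K, T; KTB would additionally require R to be symmetric. The strongest is T.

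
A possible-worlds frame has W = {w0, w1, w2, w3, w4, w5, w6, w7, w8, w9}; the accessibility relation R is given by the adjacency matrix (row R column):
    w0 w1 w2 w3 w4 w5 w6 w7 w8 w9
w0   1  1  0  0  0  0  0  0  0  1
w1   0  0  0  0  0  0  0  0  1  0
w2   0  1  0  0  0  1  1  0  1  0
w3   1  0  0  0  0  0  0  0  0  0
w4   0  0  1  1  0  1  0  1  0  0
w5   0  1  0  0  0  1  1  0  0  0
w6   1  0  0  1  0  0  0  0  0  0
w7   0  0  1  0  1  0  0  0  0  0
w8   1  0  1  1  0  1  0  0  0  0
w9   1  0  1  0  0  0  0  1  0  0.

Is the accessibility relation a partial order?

No

Reflexive: no — w1 is not related to itself.
Transitive: no — w0 R w1 and w1 R w8, but not w0 R w8.
Antisymmetric: no — w0 R w9 and w9 R w0 with w0 ≠ w9.
So R is not a partial order.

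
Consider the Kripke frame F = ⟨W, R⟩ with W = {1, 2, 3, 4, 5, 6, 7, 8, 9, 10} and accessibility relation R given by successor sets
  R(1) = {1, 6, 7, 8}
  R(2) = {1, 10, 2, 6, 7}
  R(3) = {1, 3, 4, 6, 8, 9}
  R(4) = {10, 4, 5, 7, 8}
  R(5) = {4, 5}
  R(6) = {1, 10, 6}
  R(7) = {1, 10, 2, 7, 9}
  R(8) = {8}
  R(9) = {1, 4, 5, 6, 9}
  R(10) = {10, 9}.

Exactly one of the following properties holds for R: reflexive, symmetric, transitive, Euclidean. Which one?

Reflexive: yes — every world is R-related to itself.
Symmetric: no — 1 R 8 but not 8 R 1.
Transitive: no — 1 R 6 and 6 R 10, but not 1 R 10.
Euclidean: no — 1 R 6 and 1 R 7, but not 6 R 7.
Only reflexive holds.

reflexive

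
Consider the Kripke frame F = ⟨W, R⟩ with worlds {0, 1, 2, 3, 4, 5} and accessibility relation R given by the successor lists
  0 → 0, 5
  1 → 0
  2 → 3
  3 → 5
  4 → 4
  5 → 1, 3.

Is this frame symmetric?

Symmetric: no — 0 R 5 but not 5 R 0.

No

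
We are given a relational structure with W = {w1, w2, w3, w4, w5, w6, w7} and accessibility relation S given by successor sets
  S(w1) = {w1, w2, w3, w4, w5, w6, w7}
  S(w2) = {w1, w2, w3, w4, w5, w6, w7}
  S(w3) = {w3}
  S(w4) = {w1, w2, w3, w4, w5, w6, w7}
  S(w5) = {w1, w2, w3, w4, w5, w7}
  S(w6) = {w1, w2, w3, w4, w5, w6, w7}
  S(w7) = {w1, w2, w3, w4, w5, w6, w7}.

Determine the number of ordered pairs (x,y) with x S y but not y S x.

Enumerating: (w1,w3), (w2,w3), (w4,w3), (w5,w3), (w6,w3), (w6,w5), (w7,w3).

7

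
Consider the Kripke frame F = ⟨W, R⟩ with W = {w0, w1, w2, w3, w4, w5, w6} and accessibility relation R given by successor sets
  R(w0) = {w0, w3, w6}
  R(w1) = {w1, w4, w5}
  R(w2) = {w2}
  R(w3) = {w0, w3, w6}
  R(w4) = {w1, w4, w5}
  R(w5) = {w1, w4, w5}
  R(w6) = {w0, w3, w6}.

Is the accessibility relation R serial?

Yes

Serial: yes — every world has a successor (e.g. w0 R w0).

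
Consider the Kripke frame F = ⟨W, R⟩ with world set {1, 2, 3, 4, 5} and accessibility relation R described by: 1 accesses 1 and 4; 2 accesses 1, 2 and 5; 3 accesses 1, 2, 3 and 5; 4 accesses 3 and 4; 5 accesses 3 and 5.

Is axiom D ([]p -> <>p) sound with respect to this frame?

Yes

Axiom D corresponds to the accessibility relation being serial.
Serial: yes — every world has a successor (e.g. 1 R 1).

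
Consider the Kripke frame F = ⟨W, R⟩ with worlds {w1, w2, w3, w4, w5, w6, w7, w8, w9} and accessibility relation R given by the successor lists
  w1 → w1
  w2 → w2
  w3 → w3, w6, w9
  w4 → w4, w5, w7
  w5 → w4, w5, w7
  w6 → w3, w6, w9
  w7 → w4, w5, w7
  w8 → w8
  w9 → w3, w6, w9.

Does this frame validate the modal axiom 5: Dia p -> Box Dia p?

Axiom 5 corresponds to the accessibility relation being Euclidean.
Euclidean: yes — any two successors of a common world are R-related.

Yes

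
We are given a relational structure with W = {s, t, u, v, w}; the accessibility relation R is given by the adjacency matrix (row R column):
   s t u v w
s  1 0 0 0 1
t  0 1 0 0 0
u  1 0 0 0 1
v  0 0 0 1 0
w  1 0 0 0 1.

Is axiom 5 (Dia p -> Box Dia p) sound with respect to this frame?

Yes

Axiom 5 corresponds to the accessibility relation being Euclidean.
Euclidean: yes — any two successors of a common world are R-related.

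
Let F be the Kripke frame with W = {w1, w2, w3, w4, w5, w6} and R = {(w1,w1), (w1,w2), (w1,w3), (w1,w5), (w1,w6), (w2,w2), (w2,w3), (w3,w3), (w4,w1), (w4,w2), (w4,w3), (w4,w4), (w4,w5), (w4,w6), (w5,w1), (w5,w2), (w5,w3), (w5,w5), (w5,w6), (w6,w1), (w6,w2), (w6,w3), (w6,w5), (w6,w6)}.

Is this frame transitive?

Yes

Transitive: yes — every two-step R-path is closed by a direct edge.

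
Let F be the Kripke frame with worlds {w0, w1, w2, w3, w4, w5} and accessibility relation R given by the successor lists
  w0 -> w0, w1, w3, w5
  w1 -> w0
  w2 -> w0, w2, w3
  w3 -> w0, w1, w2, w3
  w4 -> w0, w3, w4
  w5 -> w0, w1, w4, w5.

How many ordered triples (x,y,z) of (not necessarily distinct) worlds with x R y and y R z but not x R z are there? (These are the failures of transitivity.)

Enumerating: (w0,w3,w2), (w0,w5,w4), (w1,w0,w1), (w1,w0,w3), (w1,w0,w5), (w2,w0,w1), (w2,w0,w5), (w2,w3,w1), (w3,w0,w5), (w4,w0,w1), (w4,w0,w5), (w4,w3,w1), (w4,w3,w2), (w5,w0,w3), (w5,w4,w3).

15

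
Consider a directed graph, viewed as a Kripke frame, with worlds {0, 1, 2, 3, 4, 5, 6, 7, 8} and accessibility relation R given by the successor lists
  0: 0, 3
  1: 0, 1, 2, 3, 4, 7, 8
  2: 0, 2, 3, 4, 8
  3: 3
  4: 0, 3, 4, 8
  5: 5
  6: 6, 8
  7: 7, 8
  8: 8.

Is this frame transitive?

Yes

Transitive: yes — every two-step R-path is closed by a direct edge.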